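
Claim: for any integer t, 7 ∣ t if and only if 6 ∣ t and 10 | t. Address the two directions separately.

(⇒) This fails: take t = 7. Certainly 7 ∣ 7, but 6 ∤ 7.

(⇐) This fails: take t = 30. Both 6 ∣ 30 and 10 ∣ 30, yet 30 is not a multiple of 7 (since 30 = 4·7 + 2), so 7 ∤ 30.

Neither implication holds.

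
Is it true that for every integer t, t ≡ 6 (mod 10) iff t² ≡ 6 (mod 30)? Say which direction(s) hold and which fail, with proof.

Neither implication holds.

Forward direction. This fails: take t = 16. Then 16 ≡ 6 (mod 10), but 16² = 256 ≡ 16 (mod 30), not 6.

Converse. This fails: take t = 24. Then 24² = 576 ≡ 6 (mod 30), yet 24 ≡ 4 (mod 10), not 6.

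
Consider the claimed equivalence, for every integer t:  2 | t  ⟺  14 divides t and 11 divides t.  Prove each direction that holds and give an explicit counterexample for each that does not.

(←) Suppose 14 ∣ t and 11 ∣ t. Any common multiple of 14 and 11 is a multiple of their lcm; here gcd(14, 11) = 1, so lcm(14, 11) = 14·11 = 154, so 154 ∣ t. Since 2 ∣ 154, it follows that 2 ∣ t.

(→) This fails: take t = 2. Certainly 2 ∣ 2, but 14 ∤ 2.

Only the reverse direction holds.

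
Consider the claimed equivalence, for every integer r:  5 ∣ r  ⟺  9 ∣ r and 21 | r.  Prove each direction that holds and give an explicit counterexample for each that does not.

[⇒] This fails: take r = 5. Certainly 5 ∣ 5, but 9 ∤ 5.

[⇐] This fails: take r = 63. Both 9 ∣ 63 and 21 ∣ 63, yet 63 is not a multiple of 5 (since 63 = 12·5 + 3), so 5 ∤ 63.

(⇒) fails and (⇐) fails.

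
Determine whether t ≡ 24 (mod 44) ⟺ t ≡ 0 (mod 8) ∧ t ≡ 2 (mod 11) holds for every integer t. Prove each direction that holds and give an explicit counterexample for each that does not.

Only the reverse direction holds.

(⟸) If t ≡ 0 (mod 8) and t ≡ 2 (mod 11), then by the Chinese remainder theorem t ≡ 24 (mod 88). Since 24 ≡ 24 (mod 44) and 44 ∣ 88, we get t ≡ 24 (mod 44).

(⟹) This fails: t = 68 gives 68 ≡ 24 (mod 44) but 68 ≡ 4 (mod 8), so the conjunction on the right does not hold.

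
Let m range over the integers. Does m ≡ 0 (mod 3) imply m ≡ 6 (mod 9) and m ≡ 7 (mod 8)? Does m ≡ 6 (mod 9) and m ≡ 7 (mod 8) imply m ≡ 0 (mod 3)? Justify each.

(⇒) This fails: m = 0 gives 0 ≡ 0 (mod 3) but 0 ≡ 0 (mod 9), so the conjunction on the right does not hold.

(⇐) Conversely, if m ≡ 6 (mod 9) and m ≡ 7 (mod 8), then by the Chinese remainder theorem m ≡ 15 (mod 72). Since 15 ≡ 0 (mod 3) and 3 ∣ 72, we get m ≡ 0 (mod 3).

Not equivalent: only (⇐) holds.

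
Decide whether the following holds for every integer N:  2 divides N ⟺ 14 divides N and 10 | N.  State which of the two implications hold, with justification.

Only the reverse direction holds.

(→) This fails: take N = 2. Certainly 2 ∣ 2, but 14 ∤ 2.

(←) Suppose 14 ∣ N and 10 ∣ N. Any common multiple of 14 and 10 is a multiple of their lcm; here lcm(14, 10) = 14·10/gcd(14, 10) = 140/2 = 70, so 70 ∣ N. Since 2 ∣ 70, it follows that 2 ∣ N.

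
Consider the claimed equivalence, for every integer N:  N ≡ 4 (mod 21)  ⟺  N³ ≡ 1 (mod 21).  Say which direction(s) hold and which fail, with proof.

(⇒) holds; (⇐) fails.

(⟹) Suppose N ≡ 4 (mod 21). Write N = 21j + 4. Then (21j + 4)³ = 9261j³ + 5292j² + 1008j + 64 = 21(441j³ + 252j² + 48j + 3) + 1, so N³ ≡ 1 (mod 21).

(⟸) This fails: take N = 1. Then 1³ = 1 ≡ 1 (mod 21), yet 1 ≡ 1 (mod 21), not 4.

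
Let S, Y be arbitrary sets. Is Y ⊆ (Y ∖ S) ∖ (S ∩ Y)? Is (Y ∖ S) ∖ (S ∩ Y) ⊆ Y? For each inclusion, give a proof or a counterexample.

(⊆) This inclusion fails. Take S = {1}, Y = {1}; then 1 ∈ Y but 1 ∉ (Y ∖ S) ∖ (S ∩ Y).

(⊇) Let x ∈ (Y ∖ S) ∖ (S ∩ Y). Then x ∈ Y and x ∉ S, from which x ∈ Y.

The sets are not equal: only the reverse inclusion holds.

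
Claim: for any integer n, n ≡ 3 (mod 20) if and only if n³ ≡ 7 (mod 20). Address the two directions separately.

Equivalent; both directions hold.

(⇒) Suppose n ≡ 3 (mod 20). Write n = 20j + 3. Then (20j + 3)³ = 8000j³ + 3600j² + 540j + 27 = 20(400j³ + 180j² + 27j + 1) + 7, so n³ ≡ 7 (mod 20).

(⇐) Conversely, suppose n³ ≡ 7 (mod 20). The only residue r in {0, …, 19} with r³ ≡ 7 (mod 20) is r = 3, so n ≡ 3 (mod 20).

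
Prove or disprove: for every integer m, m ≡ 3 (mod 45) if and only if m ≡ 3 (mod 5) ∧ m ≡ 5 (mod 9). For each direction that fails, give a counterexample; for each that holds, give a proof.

Both directions fail.

(⇒) This fails: m = 3 gives 3 ≡ 3 (mod 45) but 3 ≡ 3 (mod 9), so the conjunction on the right does not hold.

(⇐) This fails: m = 23 satisfies both congruences on the right (23 ≡ 3 mod 5 and 23 ≡ 5 mod 9) yet 23 ≡ 23 (mod 45), not 3.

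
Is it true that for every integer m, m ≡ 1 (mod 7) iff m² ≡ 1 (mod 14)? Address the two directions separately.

[⇒] This fails: take m = 8. Then 8 ≡ 1 (mod 7), but 8² = 64 ≡ 8 (mod 14), not 1.

[⇐] This fails: take m = 13. Then 13² = 169 ≡ 1 (mod 14), yet 13 ≡ 6 (mod 7), not 1.

Neither direction holds.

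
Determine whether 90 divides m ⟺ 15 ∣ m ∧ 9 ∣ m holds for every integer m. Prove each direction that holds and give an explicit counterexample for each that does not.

(⇐) This fails: take m = 45. Both 15 ∣ 45 and 9 ∣ 45, yet 45 is not a multiple of 90 (since 45 = 0·90 + 45), so 90 ∤ 45.

(⇒) If 90 ∣ m, write m = 90q. Since 90 = 6·15, m = 15·(6q), so 15 ∣ m; and since 90 = 10·9, m = 9·(10q), so 9 ∣ m.

Only the forward implication holds.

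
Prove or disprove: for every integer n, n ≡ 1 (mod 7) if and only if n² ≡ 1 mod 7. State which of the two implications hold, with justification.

Only the forward direction holds.

Forward direction. Suppose n ≡ 1 (mod 7). Write n = 7j + 1. Then (7j + 1)² = 49j² + 14j + 1 = 7(7j² + 2j) + 1, so n² ≡ 1 (mod 7).

Converse. This fails: take n = 6. Then 6² = 36 ≡ 1 (mod 7), yet 6 ≡ 6 (mod 7), not 1.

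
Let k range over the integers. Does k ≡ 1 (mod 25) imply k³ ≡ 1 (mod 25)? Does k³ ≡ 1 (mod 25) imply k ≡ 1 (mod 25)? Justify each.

Converse. Suppose k³ ≡ 1 (mod 25). The only residue r in {0, …, 24} with r³ ≡ 1 (mod 25) is r = 1, so k ≡ 1 (mod 25).

Forward direction. Suppose k ≡ 1 (mod 25). Write k = 25j + 1. Then (25j + 1)³ = 15625j³ + 1875j² + 75j + 1 = 25(625j³ + 75j² + 3j) + 1, so k³ ≡ 1 (mod 25).

Both directions hold; the statement is true.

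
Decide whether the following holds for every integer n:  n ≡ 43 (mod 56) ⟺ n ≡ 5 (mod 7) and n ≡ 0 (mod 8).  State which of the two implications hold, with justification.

Neither direction holds.

(⟹) This fails: n = 43 gives 43 ≡ 43 (mod 56) but 43 ≡ 1 (mod 7), so the conjunction on the right does not hold.

(⟸) This fails: n = 40 satisfies both congruences on the right (40 ≡ 5 mod 7 and 40 ≡ 0 mod 8) yet 40 ≡ 40 (mod 56), not 43.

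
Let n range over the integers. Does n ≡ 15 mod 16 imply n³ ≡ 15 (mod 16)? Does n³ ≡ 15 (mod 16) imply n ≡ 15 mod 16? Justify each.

(⟹) Suppose n ≡ 15 mod 16. Write n = 16j + 15. Then (16j + 15)³ = 4096j³ + 11520j² + 10800j + 3375 = 16(256j³ + 720j² + 675j + 210) + 15, so n³ ≡ 15 (mod 16).

(⟸) Conversely, suppose n³ ≡ 15 (mod 16). The only residue r in {0, …, 15} with r³ ≡ 15 (mod 16) is r = 15, so n ≡ 15 (mod 16).

Equivalent; both directions hold.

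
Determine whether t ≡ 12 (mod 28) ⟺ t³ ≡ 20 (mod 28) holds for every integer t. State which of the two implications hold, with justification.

The forward direction holds; the converse fails.

[⇒] Suppose t ≡ 12 (mod 28). Write t = 28j + 12. Then (28j + 12)³ = 21952j³ + 28224j² + 12096j + 1728 = 28(784j³ + 1008j² + 432j + 61) + 20, so t³ ≡ 20 (mod 28).

[⇐] This fails: take t = 6. Then 6³ = 216 ≡ 20 (mod 28), yet 6 ≡ 6 (mod 28), not 12.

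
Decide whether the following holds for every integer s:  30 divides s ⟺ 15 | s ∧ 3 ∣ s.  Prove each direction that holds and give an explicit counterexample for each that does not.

(⟹) If 30 ∣ s, write s = 30q. Since 30 = 2·15, s = 15·(2q), so 15 ∣ s; and since 30 = 10·3, s = 3·(10q), so 3 ∣ s.

(⟸) This fails: take s = 15. Both 15 ∣ 15 and 3 ∣ 15, yet 15 is not a multiple of 30 (since 15 = 0·30 + 15), so 30 ∤ 15.

Only the forward direction holds.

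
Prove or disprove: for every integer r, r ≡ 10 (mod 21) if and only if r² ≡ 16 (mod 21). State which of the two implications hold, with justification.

(→) Suppose r ≡ 10 (mod 21). Write r = 21j + 10. Then (21j + 10)² = 441j² + 420j + 100 = 21(21j² + 20j + 4) + 16, so r² ≡ 16 (mod 21).

(←) This fails: take r = 4. Then 4² = 16 ≡ 16 (mod 21), yet 4 ≡ 4 (mod 21), not 10.

(⇒) holds; (⇐) fails.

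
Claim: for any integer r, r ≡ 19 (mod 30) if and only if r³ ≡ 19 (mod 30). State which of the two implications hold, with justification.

[⇒] Suppose r ≡ 19 (mod 30). Write r = 30j + 19. Then (30j + 19)³ = 27000j³ + 51300j² + 32490j + 6859 = 30(900j³ + 1710j² + 1083j + 228) + 19, so r³ ≡ 19 (mod 30).

[⇐] Conversely, suppose r³ ≡ 19 (mod 30). The only residue r in {0, …, 29} with r³ ≡ 19 (mod 30) is r = 19, so r ≡ 19 (mod 30).

The biconditional holds.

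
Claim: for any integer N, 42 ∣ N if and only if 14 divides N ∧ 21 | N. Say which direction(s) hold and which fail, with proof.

Converse. Suppose 14 ∣ N and 21 ∣ N. Any common multiple of 14 and 21 is a multiple of their lcm; here lcm(14, 21) = 14·21/gcd(14, 21) = 294/7 = 42, so 42 ∣ N.

Forward direction. If 42 ∣ N, write N = 42q. Since 42 = 3·14, N = 14·(3q), so 14 ∣ N; and since 42 = 2·21, N = 21·(2q), so 21 ∣ N.

Both directions hold; the statement is true.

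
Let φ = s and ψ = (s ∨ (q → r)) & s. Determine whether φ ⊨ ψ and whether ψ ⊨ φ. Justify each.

Both directions hold.

(⇒) Assume the antecedent. If r is true, the antecedent forces (r = T, s = T, q = F) or (r = T, s = T, q = T), and (s ∨ (q → r)) & s holds there. If r is false, the antecedent forces (r = F, s = T, q = F) or (r = F, s = T, q = T), and (s ∨ (q → r)) & s holds there. Either way (s ∨ (q → r)) & s holds.

(⇐) Assume the antecedent. If r is true, the antecedent forces (r = T, s = T, q = F) or (r = T, s = T, q = T), and s holds there. If r is false, the antecedent forces (r = F, s = T, q = F) or (r = F, s = T, q = T), and s holds there. Either way s holds.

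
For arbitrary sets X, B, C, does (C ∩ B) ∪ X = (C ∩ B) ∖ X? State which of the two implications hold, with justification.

Only the reverse inclusion holds.

(⊇) Let x ∈ (C ∩ B) ∖ X. Then x ∈ B ∩ C and x ∉ X, from which x ∈ (C ∩ B) ∪ X.

(⊆) This inclusion fails. Take X = {1}, B = ∅, C = ∅; then 1 ∈ (C ∩ B) ∪ X but 1 ∉ (C ∩ B) ∖ X.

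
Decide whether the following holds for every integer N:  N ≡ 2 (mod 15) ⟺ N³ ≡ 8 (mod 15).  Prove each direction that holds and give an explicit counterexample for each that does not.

The biconditional holds.

Forward direction. Suppose N ≡ 2 (mod 15). Write N = 15j + 2. Then (15j + 2)³ = 3375j³ + 1350j² + 180j + 8 = 15(225j³ + 90j² + 12j) + 8, so N³ ≡ 8 (mod 15).

Converse. Suppose N³ ≡ 8 (mod 15). The only residue r in {0, …, 14} with r³ ≡ 8 (mod 15) is r = 2, so N ≡ 2 (mod 15).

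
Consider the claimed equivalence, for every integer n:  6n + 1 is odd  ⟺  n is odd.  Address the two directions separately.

(⇒) fails; (⇐) holds.

(←) Suppose n is odd. Since 6 is even, 6n is even for every n, so 6n + 1 has the same parity as 1, which is odd. Hence 6n + 1 is odd.

(→) This fails: take n = 2. Then 6n + 1 = 13, which is odd, yet n = 2 is even, not odd.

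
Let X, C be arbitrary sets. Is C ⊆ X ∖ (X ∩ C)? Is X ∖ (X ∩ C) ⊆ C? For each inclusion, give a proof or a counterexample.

Forward inclusion. This inclusion fails. Take X = ∅, C = {1}; then 1 ∈ C but 1 ∉ X ∖ (X ∩ C).

Reverse inclusion. This inclusion fails. Take X = {1}, C = ∅; then 1 ∈ X ∖ (X ∩ C) but 1 ∉ C.

(⊆) fails and (⊇) fails.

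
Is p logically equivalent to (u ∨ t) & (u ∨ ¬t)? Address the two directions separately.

Neither implication holds.

[⇒] This fails. Under u = F, p = T, t = F, the left side is true but the right side is false.

[⇐] This fails. Under u = T, p = F, t = F, the left side is false but the right side is true.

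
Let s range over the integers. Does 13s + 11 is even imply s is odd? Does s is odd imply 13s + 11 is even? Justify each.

(→) Suppose 13s + 11 is even. Since 13 is odd, 13s and s have the same parity, so 13s + 11 ≡ s + 11 (mod 2). As 11 is odd, 13s + 11 is even exactly when s is odd. Thus s is odd.

(←) Conversely, suppose s is odd; write s = 2j + 1. Then 13s + 11 = 13·(2j + 1) + 11 = 2·13j + 24, which is even.

Both directions hold; the statement is true.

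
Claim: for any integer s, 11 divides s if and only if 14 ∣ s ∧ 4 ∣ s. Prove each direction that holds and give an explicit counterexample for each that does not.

(⇒) This fails: take s = 11. Certainly 11 ∣ 11, but 14 ∤ 11.

(⇐) This fails: take s = 28. Both 14 ∣ 28 and 4 ∣ 28, yet 28 is not a multiple of 11 (since 28 = 2·11 + 6), so 11 ∤ 28.

Neither direction holds.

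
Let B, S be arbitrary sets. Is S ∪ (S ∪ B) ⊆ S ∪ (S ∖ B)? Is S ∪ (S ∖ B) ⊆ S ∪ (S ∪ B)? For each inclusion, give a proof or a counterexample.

The sets are not equal: only the reverse inclusion holds.

Forward inclusion. This inclusion fails. Take B = {1}, S = ∅; then 1 ∈ S ∪ (S ∪ B) but 1 ∉ S ∪ (S ∖ B).

Reverse inclusion. Let x ∈ S ∪ (S ∖ B). Then either x ∈ S and x ∉ B; or x ∈ B ∩ S. In each case x ∈ S ∪ (S ∪ B), so S ∪ (S ∖ B) ⊆ S ∪ (S ∪ B).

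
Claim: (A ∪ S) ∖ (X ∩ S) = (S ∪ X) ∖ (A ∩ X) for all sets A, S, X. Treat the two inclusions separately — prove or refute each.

(⟹) This inclusion fails. Take A = {1}, S = ∅, X = ∅; then 1 ∈ (A ∪ S) ∖ (X ∩ S) but 1 ∉ (S ∪ X) ∖ (A ∩ X).

(⟸) This inclusion fails. Take A = ∅, S = ∅, X = {1}; then 1 ∈ (S ∪ X) ∖ (A ∩ X) but 1 ∉ (A ∪ S) ∖ (X ∩ S).

Both inclusions fail.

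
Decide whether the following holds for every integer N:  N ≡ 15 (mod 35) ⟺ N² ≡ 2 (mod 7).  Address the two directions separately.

(⇒) fails and (⇐) fails.

Forward direction. This fails: take N = 15. Then 15 ≡ 15 (mod 35), but 15² = 225 ≡ 1 (mod 7), not 2.

Converse. This fails: take N = 3. Then 3² = 9 ≡ 2 (mod 7), yet 3 ≡ 3 (mod 35), not 15.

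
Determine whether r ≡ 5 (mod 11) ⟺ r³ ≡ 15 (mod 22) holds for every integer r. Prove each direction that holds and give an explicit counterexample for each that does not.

Forward direction. This fails: take r = 16. Then 16 ≡ 5 (mod 11), but 16³ = 4096 ≡ 4 (mod 22), not 15.

Converse. The residues r modulo 22 with r³ ≡ 15 (mod 22) are exactly {5}, and each is ≡ 5 (mod 11).

Not equivalent: only (⇐) holds.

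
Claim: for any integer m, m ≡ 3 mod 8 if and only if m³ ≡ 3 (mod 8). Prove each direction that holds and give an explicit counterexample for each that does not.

Both directions hold; the statement is true.

[⇒] Suppose m ≡ 3 mod 8. Write m = 8j + 3. Then (8j + 3)³ = 512j³ + 576j² + 216j + 27 = 8(64j³ + 72j² + 27j + 3) + 3, so m³ ≡ 3 (mod 8).

[⇐] Conversely, suppose m³ ≡ 3 (mod 8). The only residue r in {0, …, 7} with r³ ≡ 3 (mod 8) is r = 3, so m ≡ 3 (mod 8).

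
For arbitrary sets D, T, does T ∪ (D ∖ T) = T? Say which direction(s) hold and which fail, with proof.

(⟹) This inclusion fails. Take D = {1}, T = ∅; then 1 ∈ T ∪ (D ∖ T) but 1 ∉ T.

(⟸) Let x ∈ T. Then either x ∈ T and x ∉ D; or x ∈ D ∩ T. In each case x ∈ T ∪ (D ∖ T), so T ⊆ T ∪ (D ∖ T).

The sets are not equal: only the reverse inclusion holds.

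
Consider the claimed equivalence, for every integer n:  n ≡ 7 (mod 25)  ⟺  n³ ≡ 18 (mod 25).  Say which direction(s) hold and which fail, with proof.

[⇒] Suppose n ≡ 7 (mod 25). Write n = 25j + 7. Then (25j + 7)³ = 15625j³ + 13125j² + 3675j + 343 = 25(625j³ + 525j² + 147j + 13) + 18, so n³ ≡ 18 (mod 25).

[⇐] Conversely, suppose n³ ≡ 18 (mod 25). The only residue r in {0, …, 24} with r³ ≡ 18 (mod 25) is r = 7, so n ≡ 7 (mod 25).

The biconditional holds.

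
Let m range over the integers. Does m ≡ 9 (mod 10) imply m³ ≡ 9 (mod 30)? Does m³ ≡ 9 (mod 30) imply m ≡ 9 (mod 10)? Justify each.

Only the reverse direction holds.

Converse. The residues r modulo 30 with r³ ≡ 9 (mod 30) are exactly {9}, and each is ≡ 9 (mod 10).

Forward direction. This fails: take m = 19. Then 19 ≡ 9 (mod 10), but 19³ = 6859 ≡ 19 (mod 30), not 9.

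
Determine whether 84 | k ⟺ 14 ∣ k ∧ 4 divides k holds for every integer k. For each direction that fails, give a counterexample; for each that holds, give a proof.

Only the forward direction holds.

(→) If 84 ∣ k, write k = 84q. Since 84 = 6·14, k = 14·(6q), so 14 ∣ k; and since 84 = 21·4, k = 4·(21q), so 4 ∣ k.

(←) This fails: take k = 28. Both 14 ∣ 28 and 4 ∣ 28, yet 28 is not a multiple of 84 (since 28 = 0·84 + 28), so 84 ∤ 28.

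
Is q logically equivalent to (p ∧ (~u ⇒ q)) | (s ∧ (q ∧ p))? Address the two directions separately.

Neither implication holds.

(→) This fails. Under s = F, q = T, p = F, u = F, the left side is true but the right side is false.

(←) This fails. Under s = F, q = F, p = T, u = T, the left side is false but the right side is true.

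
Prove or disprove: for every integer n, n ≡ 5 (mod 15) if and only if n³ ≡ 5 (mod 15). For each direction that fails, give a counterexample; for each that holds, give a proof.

(→) Suppose n ≡ 5 (mod 15). Write n = 15j + 5. Then (15j + 5)³ = 3375j³ + 3375j² + 1125j + 125 = 15(225j³ + 225j² + 75j + 8) + 5, so n³ ≡ 5 (mod 15).

(←) Conversely, suppose n³ ≡ 5 (mod 15). The only residue r in {0, …, 14} with r³ ≡ 5 (mod 15) is r = 5, so n ≡ 5 (mod 15).

The biconditional holds.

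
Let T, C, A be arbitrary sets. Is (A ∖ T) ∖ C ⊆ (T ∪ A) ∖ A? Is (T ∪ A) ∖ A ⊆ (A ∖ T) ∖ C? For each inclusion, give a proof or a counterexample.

Both inclusions fail.

(⟹) This inclusion fails. Take T = ∅, C = ∅, A = {1}; then 1 ∈ (A ∖ T) ∖ C but 1 ∉ (T ∪ A) ∖ A.

(⟸) This inclusion fails. Take T = {1}, C = ∅, A = ∅; then 1 ∈ (T ∪ A) ∖ A but 1 ∉ (A ∖ T) ∖ C.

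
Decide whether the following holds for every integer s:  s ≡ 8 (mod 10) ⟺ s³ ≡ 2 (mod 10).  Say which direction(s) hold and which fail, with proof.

Both directions hold.

(⇒) Suppose s ≡ 8 (mod 10). Write s = 10j + 8. Then (10j + 8)³ = 1000j³ + 2400j² + 1920j + 512 = 10(100j³ + 240j² + 192j + 51) + 2, so s³ ≡ 2 (mod 10).

(⇐) Conversely, suppose s³ ≡ 2 (mod 10). The only residue r in {0, …, 9} with r³ ≡ 2 (mod 10) is r = 8, so s ≡ 8 (mod 10).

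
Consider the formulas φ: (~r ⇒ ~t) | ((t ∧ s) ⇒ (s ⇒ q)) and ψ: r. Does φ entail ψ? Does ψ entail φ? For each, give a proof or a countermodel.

Not equivalent: only (⇐) holds.

(⇒) This fails. Under r = F, t = F, q = F, s = F, the left side is true but the right side is false.

(⇐) Assume the antecedent. If r is true, the consequent reduces to true regardless of the other variables. If r is false, the antecedent cannot hold. Either way the consequent holds.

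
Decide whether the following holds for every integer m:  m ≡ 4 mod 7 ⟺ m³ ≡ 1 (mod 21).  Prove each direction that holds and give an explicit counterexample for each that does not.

Both directions fail.

Forward direction. This fails: take m = 11. Then 11 ≡ 4 (mod 7), but 11³ = 1331 ≡ 8 (mod 21), not 1.

Converse. This fails: take m = 1. Then 1³ = 1 ≡ 1 (mod 21), yet 1 ≡ 1 (mod 7), not 4.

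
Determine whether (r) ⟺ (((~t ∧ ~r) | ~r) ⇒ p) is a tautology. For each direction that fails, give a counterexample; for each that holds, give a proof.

(⇐) This fails. Under t = F, r = F, p = T, the left side is false but the right side is true.

(⇒) Assume the antecedent. If t is true, the antecedent forces (t = T, r = T, p = F) or (t = T, r = T, p = T), and ((~t ∧ ~r) | ~r) ⇒ p holds there. If t is false, the antecedent forces (t = F, r = T, p = F) or (t = F, r = T, p = T), and ((~t ∧ ~r) | ~r) ⇒ p holds there. Either way ((~t ∧ ~r) | ~r) ⇒ p holds.

Not equivalent: only (⇒) holds.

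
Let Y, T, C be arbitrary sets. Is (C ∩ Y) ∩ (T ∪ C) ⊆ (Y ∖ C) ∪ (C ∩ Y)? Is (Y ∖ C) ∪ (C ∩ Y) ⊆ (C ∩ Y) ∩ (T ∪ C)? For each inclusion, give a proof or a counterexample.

(⊆) holds; (⊇) fails.

(⟸) This inclusion fails. Take Y = {1}, T = ∅, C = ∅; then 1 ∈ (Y ∖ C) ∪ (C ∩ Y) but 1 ∉ (C ∩ Y) ∩ (T ∪ C).

(⟹) Let x ∈ (C ∩ Y) ∩ (T ∪ C). Then either x ∈ Y ∩ C and x ∉ T; or x ∈ Y ∩ T ∩ C. In each case x ∈ (Y ∖ C) ∪ (C ∩ Y), so (C ∩ Y) ∩ (T ∪ C) ⊆ (Y ∖ C) ∪ (C ∩ Y).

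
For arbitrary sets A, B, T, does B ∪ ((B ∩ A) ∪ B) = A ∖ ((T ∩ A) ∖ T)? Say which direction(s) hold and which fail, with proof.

(⊆) fails and (⊇) fails.

Forward inclusion. This inclusion fails. Take A = ∅, B = {1}, T = ∅; then 1 ∈ B ∪ ((B ∩ A) ∪ B) but 1 ∉ A ∖ ((T ∩ A) ∖ T).

Reverse inclusion. This inclusion fails. Take A = {1}, B = ∅, T = ∅; then 1 ∈ A ∖ ((T ∩ A) ∖ T) but 1 ∉ B ∪ ((B ∩ A) ∪ B).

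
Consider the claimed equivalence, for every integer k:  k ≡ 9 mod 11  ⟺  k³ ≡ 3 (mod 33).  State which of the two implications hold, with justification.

Converse. The residues r modulo 33 with r³ ≡ 3 (mod 33) are exactly {9}, and each is ≡ 9 (mod 11).

Forward direction. This fails: take k = 20. Then 20 ≡ 9 (mod 11), but 20³ = 8000 ≡ 14 (mod 33), not 3.

(⇒) fails; (⇐) holds.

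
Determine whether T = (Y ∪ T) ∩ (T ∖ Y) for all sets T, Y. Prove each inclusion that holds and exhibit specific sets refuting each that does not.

(⊆) This inclusion fails. Take T = {1}, Y = {1}; then 1 ∈ T but 1 ∉ (Y ∪ T) ∩ (T ∖ Y).

(⊇) Let x ∈ (Y ∪ T) ∩ (T ∖ Y). Then x ∈ T and x ∉ Y, from which x ∈ T.

Only the reverse inclusion holds.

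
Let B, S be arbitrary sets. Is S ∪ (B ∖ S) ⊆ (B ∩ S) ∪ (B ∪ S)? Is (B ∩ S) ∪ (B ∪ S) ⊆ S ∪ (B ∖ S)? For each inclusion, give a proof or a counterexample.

Both inclusions hold.

(⟹) Let x ∈ S ∪ (B ∖ S). Then either x ∈ B and x ∉ S; or x ∈ S and x ∉ B; or x ∈ B ∩ S. In each case x ∈ (B ∩ S) ∪ (B ∪ S), so S ∪ (B ∖ S) ⊆ (B ∩ S) ∪ (B ∪ S).

(⟸) Let x ∈ (B ∩ S) ∪ (B ∪ S). Then either x ∈ B and x ∉ S; or x ∈ S and x ∉ B; or x ∈ B ∩ S. In each case x ∈ S ∪ (B ∖ S), so (B ∩ S) ∪ (B ∪ S) ⊆ S ∪ (B ∖ S).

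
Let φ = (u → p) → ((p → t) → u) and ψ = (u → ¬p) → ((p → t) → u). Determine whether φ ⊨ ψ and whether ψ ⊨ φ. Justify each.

(→) Assume the antecedent. If u is true, (u → ¬p) → ((p → t) → u) reduces to true regardless of the other variables. If u is false, the antecedent forces (t = F, p = T, u = F), and (u → ¬p) → ((p → t) → u) holds there. Either way (u → ¬p) → ((p → t) → u) holds.

(←) Assume the antecedent. If u is true, (u → p) → ((p → t) → u) reduces to true regardless of the other variables. If u is false, the antecedent forces (t = F, p = T, u = F), and (u → p) → ((p → t) → u) holds there. Either way (u → p) → ((p → t) → u) holds.

Both directions hold; the statement is true.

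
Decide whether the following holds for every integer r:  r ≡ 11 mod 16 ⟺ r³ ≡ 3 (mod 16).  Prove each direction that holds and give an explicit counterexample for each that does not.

Forward direction. Suppose r ≡ 11 mod 16. Write r = 16j + 11. Then (16j + 11)³ = 4096j³ + 8448j² + 5808j + 1331 = 16(256j³ + 528j² + 363j + 83) + 3, so r³ ≡ 3 (mod 16).

Converse. Suppose r³ ≡ 3 (mod 16). The only residue r in {0, …, 15} with r³ ≡ 3 (mod 16) is r = 11, so r ≡ 11 (mod 16).

Equivalent; both directions hold.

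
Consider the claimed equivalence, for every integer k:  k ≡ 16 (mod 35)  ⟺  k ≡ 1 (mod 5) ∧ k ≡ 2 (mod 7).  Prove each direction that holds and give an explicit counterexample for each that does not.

(→) Suppose k ≡ 16 (mod 35); write k = 35j + 16. Since 5 ∣ 35, reducing mod 5 gives k ≡ 16 ≡ 1 (mod 5); since 7 ∣ 35, reducing mod 7 gives k ≡ 16 ≡ 2 (mod 7).

(←) Conversely, if k ≡ 1 (mod 5) and k ≡ 2 (mod 7), then by the Chinese remainder theorem k ≡ 16 (mod 35). This is exactly k ≡ 16 (mod 35).

Both directions hold; the statement is true.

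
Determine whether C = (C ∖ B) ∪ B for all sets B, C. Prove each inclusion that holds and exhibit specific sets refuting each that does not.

The sets are not equal: only the forward inclusion holds.

(⊇) This inclusion fails. Take B = {1}, C = ∅; then 1 ∈ (C ∖ B) ∪ B but 1 ∉ C.

(⊆) Let x ∈ C. Then either x ∈ C and x ∉ B; or x ∈ B ∩ C. In each case x ∈ (C ∖ B) ∪ B, so C ⊆ (C ∖ B) ∪ B.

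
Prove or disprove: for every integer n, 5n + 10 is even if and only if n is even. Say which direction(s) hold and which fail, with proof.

[⇒] Suppose 5n + 10 is even. Since 5 is odd, 5n and n have the same parity, so 5n + 10 ≡ n + 10 (mod 2). As 10 is even, 5n + 10 is even exactly when n is even. Thus n is even.

[⇐] Conversely, suppose n is even; write n = 2j. Then 5n + 10 = 5·(2j) + 10 = 2·5j + 10, which is even.

Equivalent; both directions hold.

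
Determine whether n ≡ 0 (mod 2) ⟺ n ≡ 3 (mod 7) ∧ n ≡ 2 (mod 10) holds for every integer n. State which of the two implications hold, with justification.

(→) This fails: n = 0 gives 0 ≡ 0 (mod 2) but 0 ≡ 0 (mod 7), so the conjunction on the right does not hold.

(←) Conversely, if n ≡ 3 (mod 7) and n ≡ 2 (mod 10), then by the Chinese remainder theorem n ≡ 52 (mod 70). Since 52 ≡ 0 (mod 2) and 2 ∣ 70, we get n ≡ 0 (mod 2).

Only the converse holds.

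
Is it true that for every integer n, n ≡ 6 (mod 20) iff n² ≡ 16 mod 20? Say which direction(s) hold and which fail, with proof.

(⇒) Suppose n ≡ 6 (mod 20). Write n = 20j + 6. Then (20j + 6)² = 400j² + 240j + 36 = 20(20j² + 12j + 1) + 16, so n² ≡ 16 (mod 20).

(⇐) This fails: take n = 4. Then 4² = 16 ≡ 16 (mod 20), yet 4 ≡ 4 (mod 20), not 6.

Only the forward implication holds.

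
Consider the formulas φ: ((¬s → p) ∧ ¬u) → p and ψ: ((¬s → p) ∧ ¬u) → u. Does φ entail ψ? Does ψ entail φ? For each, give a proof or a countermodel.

Only the converse holds.

Forward direction. This fails. Under p = T, u = F, s = F, the left side is true but the right side is false.

Converse. Assume the antecedent. If u is true, ((¬s → p) ∧ ¬u) → p reduces to true regardless of the other variables. If u is false, the antecedent forces (p = F, u = F, s = F), and ((¬s → p) ∧ ¬u) → p holds there. Either way ((¬s → p) ∧ ¬u) → p holds.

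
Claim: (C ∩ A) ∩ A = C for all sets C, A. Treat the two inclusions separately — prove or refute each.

(⊆) Let x ∈ (C ∩ A) ∩ A. Then x ∈ C ∩ A, from which x ∈ C.

(⊇) This inclusion fails. Take C = {1}, A = ∅; then 1 ∈ C but 1 ∉ (C ∩ A) ∩ A.

(⊆) holds; (⊇) fails.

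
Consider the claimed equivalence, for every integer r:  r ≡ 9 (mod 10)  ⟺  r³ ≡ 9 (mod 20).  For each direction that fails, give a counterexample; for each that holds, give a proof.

(⟸) The residues r modulo 20 with r³ ≡ 9 (mod 20) are exactly {9}, and each is ≡ 9 (mod 10).

(⟹) This fails: take r = 19. Then 19 ≡ 9 (mod 10), but 19³ = 6859 ≡ 19 (mod 20), not 9.

The forward direction fails; the converse holds.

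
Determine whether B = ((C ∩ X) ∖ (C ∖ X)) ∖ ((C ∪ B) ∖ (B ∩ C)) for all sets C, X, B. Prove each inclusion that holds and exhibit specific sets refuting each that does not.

(⊆) This inclusion fails. Take C = ∅, X = ∅, B = {1}; then 1 ∈ B but 1 ∉ ((C ∩ X) ∖ (C ∖ X)) ∖ ((C ∪ B) ∖ (B ∩ C)).

(⊇) Let x ∈ ((C ∩ X) ∖ (C ∖ X)) ∖ ((C ∪ B) ∖ (B ∩ C)). Then x ∈ C ∩ X ∩ B, from which x ∈ B.

Only the reverse inclusion holds.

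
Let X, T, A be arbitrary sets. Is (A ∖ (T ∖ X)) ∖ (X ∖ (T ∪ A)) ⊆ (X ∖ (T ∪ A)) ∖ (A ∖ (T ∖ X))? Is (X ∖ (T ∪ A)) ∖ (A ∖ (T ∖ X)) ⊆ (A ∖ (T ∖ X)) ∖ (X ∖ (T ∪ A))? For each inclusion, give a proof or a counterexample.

(⟹) This inclusion fails. Take X = ∅, T = ∅, A = {1}; then 1 ∈ (A ∖ (T ∖ X)) ∖ (X ∖ (T ∪ A)) but 1 ∉ (X ∖ (T ∪ A)) ∖ (A ∖ (T ∖ X)).

(⟸) This inclusion fails. Take X = {1}, T = ∅, A = ∅; then 1 ∈ (X ∖ (T ∪ A)) ∖ (A ∖ (T ∖ X)) but 1 ∉ (A ∖ (T ∖ X)) ∖ (X ∖ (T ∪ A)).

Neither inclusion holds.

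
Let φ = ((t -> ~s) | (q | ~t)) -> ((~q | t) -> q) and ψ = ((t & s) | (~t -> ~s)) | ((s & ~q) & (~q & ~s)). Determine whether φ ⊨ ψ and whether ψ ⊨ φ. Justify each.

[⇒] This fails. Under s = T, q = T, t = F, the left side is true but the right side is false.

[⇐] This fails. Under s = F, q = F, t = F, the left side is false but the right side is true.

Both directions fail.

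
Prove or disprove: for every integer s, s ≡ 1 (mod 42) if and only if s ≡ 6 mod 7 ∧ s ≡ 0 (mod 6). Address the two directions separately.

[⇒] This fails: s = 1 gives 1 ≡ 1 (mod 42) but 1 ≡ 1 (mod 7), so the conjunction on the right does not hold.

[⇐] This fails: s = 6 satisfies both congruences on the right (6 ≡ 6 mod 7 and 6 ≡ 0 mod 6) yet 6 ≡ 6 (mod 42), not 1.

Both directions fail.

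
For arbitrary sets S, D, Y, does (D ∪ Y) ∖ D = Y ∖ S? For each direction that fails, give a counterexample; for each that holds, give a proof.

(⊆) This inclusion fails. Take S = {1}, D = ∅, Y = {1}; then 1 ∈ (D ∪ Y) ∖ D but 1 ∉ Y ∖ S.

(⊇) This inclusion fails. Take S = ∅, D = {1}, Y = {1}; then 1 ∈ Y ∖ S but 1 ∉ (D ∪ Y) ∖ D.

Both inclusions fail.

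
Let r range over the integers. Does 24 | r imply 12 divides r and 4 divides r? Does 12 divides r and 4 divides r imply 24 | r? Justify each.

(→) If 24 ∣ r, write r = 24q. Since 24 = 2·12, r = 12·(2q), so 12 ∣ r; and since 24 = 6·4, r = 4·(6q), so 4 ∣ r.

(←) This fails: take r = 12. Both 12 ∣ 12 and 4 ∣ 12, yet 12 is not a multiple of 24 (since 12 = 0·24 + 12), so 24 ∤ 12.

The forward direction holds; the converse fails.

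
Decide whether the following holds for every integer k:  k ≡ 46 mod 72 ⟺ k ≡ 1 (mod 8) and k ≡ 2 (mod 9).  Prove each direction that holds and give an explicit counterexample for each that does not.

(⟹) This fails: k = 46 gives 46 ≡ 46 (mod 72) but 46 ≡ 6 (mod 8), so the conjunction on the right does not hold.

(⟸) This fails: k = 65 satisfies both congruences on the right (65 ≡ 1 mod 8 and 65 ≡ 2 mod 9) yet 65 ≡ 65 (mod 72), not 46.

Both directions fail.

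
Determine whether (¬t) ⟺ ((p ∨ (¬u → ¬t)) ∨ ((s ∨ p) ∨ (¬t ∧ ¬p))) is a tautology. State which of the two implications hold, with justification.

(⇒) Assume the antecedent. If t is true, the antecedent cannot hold. If t is false, the consequent reduces to true regardless of the other variables. Either way the consequent holds.

(⇐) This fails. Under t = T, u = T, s = F, p = F, the left side is false but the right side is true.

Only the forward implication holds.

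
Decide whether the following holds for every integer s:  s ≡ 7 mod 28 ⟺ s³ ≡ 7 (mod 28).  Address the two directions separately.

(→) Suppose s ≡ 7 mod 28. Write s = 28j + 7. Then (28j + 7)³ = 21952j³ + 16464j² + 4116j + 343 = 28(784j³ + 588j² + 147j + 12) + 7, so s³ ≡ 7 (mod 28).

(←) Conversely, suppose s³ ≡ 7 (mod 28). The only residue r in {0, …, 27} with r³ ≡ 7 (mod 28) is r = 7, so s ≡ 7 (mod 28).

Equivalent; both directions hold.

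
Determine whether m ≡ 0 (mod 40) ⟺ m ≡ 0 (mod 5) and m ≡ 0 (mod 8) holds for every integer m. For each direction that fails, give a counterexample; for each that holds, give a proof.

Both directions hold.

[⇐] If m ≡ 0 (mod 5) and m ≡ 0 (mod 8), then by the Chinese remainder theorem m ≡ 0 (mod 40). This is exactly m ≡ 0 (mod 40).

[⇒] Suppose m ≡ 0 (mod 40); write m = 40j + 0. Since 5 ∣ 40, reducing mod 5 gives m ≡ 0 (mod 5); since 8 ∣ 40, reducing mod 8 gives m ≡ 0 (mod 8).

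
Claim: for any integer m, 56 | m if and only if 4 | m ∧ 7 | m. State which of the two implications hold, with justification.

Converse. This fails: take m = 28. Both 4 ∣ 28 and 7 ∣ 28, yet 28 is not a multiple of 56 (since 28 = 0·56 + 28), so 56 ∤ 28.

Forward direction. If 56 ∣ m, write m = 56q. Since 56 = 14·4, m = 4·(14q), so 4 ∣ m; and since 56 = 8·7, m = 7·(8q), so 7 ∣ m.

(⇒) holds; (⇐) fails.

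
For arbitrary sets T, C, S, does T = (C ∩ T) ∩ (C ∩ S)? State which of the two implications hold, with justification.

(⟹) This inclusion fails. Take T = {1}, C = ∅, S = ∅; then 1 ∈ T but 1 ∉ (C ∩ T) ∩ (C ∩ S).

(⟸) Let x ∈ (C ∩ T) ∩ (C ∩ S). Then x ∈ T ∩ C ∩ S, from which x ∈ T.

(⊆) fails; (⊇) holds.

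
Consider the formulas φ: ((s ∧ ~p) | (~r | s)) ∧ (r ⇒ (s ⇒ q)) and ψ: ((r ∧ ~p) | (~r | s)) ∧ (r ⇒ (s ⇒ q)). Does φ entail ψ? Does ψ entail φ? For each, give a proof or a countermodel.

(⇒) Assume the antecedent. If r is true, the antecedent forces (p = F, r = T, s = T, q = T) or (p = T, r = T, s = T, q = T), and the consequent holds there. If r is false, the consequent reduces to true regardless of the other variables. Either way the consequent holds.

(⇐) This fails. Under p = F, r = T, s = F, q = F, the left side is false but the right side is true.

(⇒) holds; (⇐) fails.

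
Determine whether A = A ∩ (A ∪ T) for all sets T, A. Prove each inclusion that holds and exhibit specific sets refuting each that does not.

Both inclusions hold.

(⟸) Let x ∈ A ∩ (A ∪ T). Then either x ∈ A and x ∉ T; or x ∈ T ∩ A. In each case x ∈ A, so A ∩ (A ∪ T) ⊆ A.

(⟹) Let x ∈ A. Then either x ∈ A and x ∉ T; or x ∈ T ∩ A. In each case x ∈ A ∩ (A ∪ T), so A ⊆ A ∩ (A ∪ T).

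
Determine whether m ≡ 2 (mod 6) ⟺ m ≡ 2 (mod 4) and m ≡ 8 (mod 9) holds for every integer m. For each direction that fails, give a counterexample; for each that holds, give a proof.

Only the converse holds.

(→) This fails: m = 32 gives 32 ≡ 2 (mod 6) but 32 ≡ 0 (mod 4), so the conjunction on the right does not hold.

(←) Conversely, if m ≡ 2 (mod 4) and m ≡ 8 (mod 9), then by the Chinese remainder theorem m ≡ 26 (mod 36). Since 26 ≡ 2 (mod 6) and 6 ∣ 36, we get m ≡ 2 (mod 6).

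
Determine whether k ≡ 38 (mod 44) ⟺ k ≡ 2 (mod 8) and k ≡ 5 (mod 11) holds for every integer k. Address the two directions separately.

Only the reverse direction holds.

(⇒) This fails: k = 38 gives 38 ≡ 38 (mod 44) but 38 ≡ 6 (mod 8), so the conjunction on the right does not hold.

(⇐) Conversely, if k ≡ 2 (mod 8) and k ≡ 5 (mod 11), then by the Chinese remainder theorem k ≡ 82 (mod 88). Since 82 ≡ 38 (mod 44) and 44 ∣ 88, we get k ≡ 38 (mod 44).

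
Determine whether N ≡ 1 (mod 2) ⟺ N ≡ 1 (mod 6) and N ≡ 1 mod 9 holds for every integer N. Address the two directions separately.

[⇒] This fails: N = 3 gives 3 ≡ 1 (mod 2) but 3 ≡ 3 (mod 6), so the conjunction on the right does not hold.

[⇐] Conversely, if N ≡ 1 (mod 6) and N ≡ 1 (mod 9), then by the Chinese remainder theorem N ≡ 1 (mod 18). Since 1 ≡ 1 (mod 2) and 2 ∣ 18, we get N ≡ 1 (mod 2).

Only the converse holds.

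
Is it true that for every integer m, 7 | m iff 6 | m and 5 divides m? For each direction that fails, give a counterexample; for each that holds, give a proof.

Forward direction. This fails: take m = 7. Certainly 7 ∣ 7, but 6 ∤ 7.

Converse. This fails: take m = 30. Both 6 ∣ 30 and 5 ∣ 30, yet 30 is not a multiple of 7 (since 30 = 4·7 + 2), so 7 ∤ 30.

Neither implication holds.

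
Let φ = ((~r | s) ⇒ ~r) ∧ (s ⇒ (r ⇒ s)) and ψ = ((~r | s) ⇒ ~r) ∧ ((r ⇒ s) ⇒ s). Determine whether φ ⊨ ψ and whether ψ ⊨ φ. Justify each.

(⟸) Assume the antecedent. If s is true, the antecedent forces (s = T, r = F), and the consequent holds there. If s is false, the consequent reduces to true regardless of the other variables. Either way the consequent holds.

(⟹) This fails. Under s = F, r = F, the left side is true but the right side is false.

Only the reverse direction holds.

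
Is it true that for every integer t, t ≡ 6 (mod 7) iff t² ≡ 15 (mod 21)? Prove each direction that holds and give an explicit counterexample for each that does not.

(→) This fails: take t = 13. Then 13 ≡ 6 (mod 7), but 13² = 169 ≡ 1 (mod 21), not 15.

(←) This fails: take t = 15. Then 15² = 225 ≡ 15 (mod 21), yet 15 ≡ 1 (mod 7), not 6.

Neither implication holds.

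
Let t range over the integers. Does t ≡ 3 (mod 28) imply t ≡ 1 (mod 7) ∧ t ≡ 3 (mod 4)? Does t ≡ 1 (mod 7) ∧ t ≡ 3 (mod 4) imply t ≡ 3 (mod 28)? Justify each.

Neither implication holds.

(⟹) This fails: t = 3 gives 3 ≡ 3 (mod 28) but 3 ≡ 3 (mod 7), so the conjunction on the right does not hold.

(⟸) This fails: t = 15 satisfies both congruences on the right (15 ≡ 1 mod 7 and 15 ≡ 3 mod 4) yet 15 ≡ 15 (mod 28), not 3.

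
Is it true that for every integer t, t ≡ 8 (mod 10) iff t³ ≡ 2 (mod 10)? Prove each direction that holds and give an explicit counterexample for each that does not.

The biconditional holds.

[⇐] Suppose t³ ≡ 2 (mod 10). The only residue r in {0, …, 9} with r³ ≡ 2 (mod 10) is r = 8, so t ≡ 8 (mod 10).

[⇒] Suppose t ≡ 8 (mod 10). Write t = 10j + 8. Then (10j + 8)³ = 1000j³ + 2400j² + 1920j + 512 = 10(100j³ + 240j² + 192j + 51) + 2, so t³ ≡ 2 (mod 10).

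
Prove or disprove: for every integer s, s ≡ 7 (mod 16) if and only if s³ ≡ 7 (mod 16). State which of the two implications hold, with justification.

Equivalent; both directions hold.

(⇐) Suppose s³ ≡ 7 (mod 16). The only residue r in {0, …, 15} with r³ ≡ 7 (mod 16) is r = 7, so s ≡ 7 (mod 16).

(⇒) Suppose s ≡ 7 (mod 16). Write s = 16j + 7. Then (16j + 7)³ = 4096j³ + 5376j² + 2352j + 343 = 16(256j³ + 336j² + 147j + 21) + 7, so s³ ≡ 7 (mod 16).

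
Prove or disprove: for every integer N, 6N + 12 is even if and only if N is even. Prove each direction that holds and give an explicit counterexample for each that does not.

[⇒] This fails: take N = 3. Then 6N + 12 = 30, which is even, yet N = 3 is odd, not even.

[⇐] Suppose N is even. Since 6 is even, 6N is even for every N, so 6N + 12 has the same parity as 12, which is even. Hence 6N + 12 is even.

(⇒) fails; (⇐) holds.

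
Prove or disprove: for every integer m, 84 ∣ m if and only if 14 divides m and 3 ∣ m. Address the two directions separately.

Only the forward implication holds.

(⟹) If 84 ∣ m, write m = 84q. Since 84 = 6·14, m = 14·(6q), so 14 ∣ m; and since 84 = 28·3, m = 3·(28q), so 3 ∣ m.

(⟸) This fails: take m = 42. Both 14 ∣ 42 and 3 ∣ 42, yet 42 is not a multiple of 84 (since 42 = 0·84 + 42), so 84 ∤ 42.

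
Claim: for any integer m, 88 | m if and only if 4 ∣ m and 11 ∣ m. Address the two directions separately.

Forward direction. If 88 ∣ m, write m = 88q. Since 88 = 22·4, m = 4·(22q), so 4 ∣ m; and since 88 = 8·11, m = 11·(8q), so 11 ∣ m.

Converse. This fails: take m = 44. Both 4 ∣ 44 and 11 ∣ 44, yet 44 is not a multiple of 88 (since 44 = 0·88 + 44), so 88 ∤ 44.

(⇒) holds; (⇐) fails.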